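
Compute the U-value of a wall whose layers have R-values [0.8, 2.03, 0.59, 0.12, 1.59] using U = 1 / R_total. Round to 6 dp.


R_total = 0.8 + 2.03 + 0.59 + 0.12 + 1.59 = 5.13
U = 1/5.13 = 0.194932

0.194932


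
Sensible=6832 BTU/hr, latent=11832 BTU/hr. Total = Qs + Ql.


Qt = 6832 + 11832 = 18664 BTU/hr

18664 BTU/hr


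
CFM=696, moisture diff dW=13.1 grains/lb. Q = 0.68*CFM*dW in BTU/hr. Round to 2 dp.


Q = 0.68 * 696 * 13.1 = 6199.97 BTU/hr

6199.97 BTU/hr


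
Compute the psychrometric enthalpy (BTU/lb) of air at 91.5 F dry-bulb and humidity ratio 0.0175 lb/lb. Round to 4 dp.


h = 0.24*91.5 + 0.0175*(1061+0.444*91.5) = 41.2385 BTU/lb

41.2385 BTU/lb


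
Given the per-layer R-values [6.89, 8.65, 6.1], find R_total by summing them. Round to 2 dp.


R_total = 6.89 + 8.65 + 6.1 = 21.64

21.64


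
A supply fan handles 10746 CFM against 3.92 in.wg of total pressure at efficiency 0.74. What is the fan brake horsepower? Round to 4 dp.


BHP = 10746 * 3.92 / (6356 * 0.74) = 8.9561 hp

8.9561 hp


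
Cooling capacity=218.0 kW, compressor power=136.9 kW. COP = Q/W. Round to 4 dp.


COP = 218.0 / 136.9 = 1.5924

1.5924


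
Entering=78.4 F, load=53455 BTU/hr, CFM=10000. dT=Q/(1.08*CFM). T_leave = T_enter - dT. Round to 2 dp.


dT = 53455/(1.08*10000) = 4.9495
T_leave = 78.4 - 4.9495 = 73.45 F

73.45 F


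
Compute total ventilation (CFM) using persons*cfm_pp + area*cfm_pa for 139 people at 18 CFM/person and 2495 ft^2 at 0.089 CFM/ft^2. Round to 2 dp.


Total = 139*18 + 2495*0.089 = 2724.06 CFM

2724.06 CFM


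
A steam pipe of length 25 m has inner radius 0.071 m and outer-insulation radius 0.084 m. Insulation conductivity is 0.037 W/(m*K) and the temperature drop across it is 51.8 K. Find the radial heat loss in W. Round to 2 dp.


Q = 2*pi*0.037*25*51.8/ln(0.084/0.071) = 1790.56 W

1790.56 W


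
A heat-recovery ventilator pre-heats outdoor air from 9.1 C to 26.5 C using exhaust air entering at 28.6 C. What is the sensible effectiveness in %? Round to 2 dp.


eff = (26.5-9.1)/(28.6-9.1)*100 = 89.23 %

89.23 %


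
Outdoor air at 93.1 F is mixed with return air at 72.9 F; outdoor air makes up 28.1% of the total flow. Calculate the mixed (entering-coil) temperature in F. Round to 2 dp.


T_mix = 72.9 + (28.1/100)*(93.1-72.9) = 78.58 F

78.58 F


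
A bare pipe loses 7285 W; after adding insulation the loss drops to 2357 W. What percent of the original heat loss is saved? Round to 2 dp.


Savings = ((7285-2357)/7285)*100 = 67.65 %

67.65 %


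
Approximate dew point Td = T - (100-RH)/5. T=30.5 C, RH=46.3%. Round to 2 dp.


Td = 30.5 - (100-46.3)/5 = 19.76 C

19.76 C


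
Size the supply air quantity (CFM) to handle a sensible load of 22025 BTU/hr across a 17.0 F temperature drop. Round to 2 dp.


CFM = 22025 / (1.08 * 17.0) = 1199.62

1199.62 CFM


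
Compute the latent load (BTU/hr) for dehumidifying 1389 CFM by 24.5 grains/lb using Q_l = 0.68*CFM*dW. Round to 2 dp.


Q = 0.68 * 1389 * 24.5 = 23140.74 BTU/hr

23140.74 BTU/hr


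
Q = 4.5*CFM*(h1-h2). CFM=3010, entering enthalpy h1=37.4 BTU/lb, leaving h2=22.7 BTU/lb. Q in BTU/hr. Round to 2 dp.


Q = 4.5 * 3010 * (37.4 - 22.7) = 199111.50 BTU/hr

199111.50 BTU/hr


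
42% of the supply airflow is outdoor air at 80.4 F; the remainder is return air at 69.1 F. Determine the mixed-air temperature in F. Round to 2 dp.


T_mix = 0.42*80.4 + 0.58*69.1 = 73.85 F

73.85 F


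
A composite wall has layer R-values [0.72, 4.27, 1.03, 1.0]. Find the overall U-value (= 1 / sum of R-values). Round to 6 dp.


R_total = 0.72 + 4.27 + 1.03 + 1.0 = 7.02
U = 1/7.02 = 0.142450

0.142450


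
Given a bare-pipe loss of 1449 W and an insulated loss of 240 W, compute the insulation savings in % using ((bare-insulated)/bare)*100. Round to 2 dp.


Savings = ((1449-240)/1449)*100 = 83.44 %

83.44 %


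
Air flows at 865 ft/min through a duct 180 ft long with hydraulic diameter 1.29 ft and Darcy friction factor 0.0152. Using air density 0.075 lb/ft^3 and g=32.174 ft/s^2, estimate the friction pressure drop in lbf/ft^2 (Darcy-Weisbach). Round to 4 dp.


v_fps = 865/60 = 14.4167 ft/s
dp = 0.0152*(180/1.29)*0.075*14.4167^2/(2*32.174) = 0.5138 lbf/ft^2

0.5138 lbf/ft^2


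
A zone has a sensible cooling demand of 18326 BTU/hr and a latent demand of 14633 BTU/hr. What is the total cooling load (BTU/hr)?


Qt = 18326 + 14633 = 32959 BTU/hr

32959 BTU/hr


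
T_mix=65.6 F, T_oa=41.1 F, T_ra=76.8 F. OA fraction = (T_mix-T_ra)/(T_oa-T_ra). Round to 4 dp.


frac = (65.6 - 76.8) / (41.1 - 76.8) = 0.3137

0.3137


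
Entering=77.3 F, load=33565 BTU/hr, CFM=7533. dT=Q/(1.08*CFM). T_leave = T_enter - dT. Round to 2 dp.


dT = 33565/(1.08*7533) = 4.1257
T_leave = 77.3 - 4.1257 = 73.17 F

73.17 F


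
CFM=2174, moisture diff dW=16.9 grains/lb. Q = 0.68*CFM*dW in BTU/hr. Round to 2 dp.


Q = 0.68 * 2174 * 16.9 = 24983.61 BTU/hr

24983.61 BTU/hr


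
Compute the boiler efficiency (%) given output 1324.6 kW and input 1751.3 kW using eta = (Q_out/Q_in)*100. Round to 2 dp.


eta = (1324.6/1751.3)*100 = 75.64 %

75.64 %


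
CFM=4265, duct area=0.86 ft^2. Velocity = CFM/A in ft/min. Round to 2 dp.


V = 4265 / 0.86 = 4959.30 ft/min

4959.30 ft/min


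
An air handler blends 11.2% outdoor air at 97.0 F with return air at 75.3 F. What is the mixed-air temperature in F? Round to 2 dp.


T_mix = 75.3 + (11.2/100)*(97.0-75.3) = 77.73 F

77.73 F


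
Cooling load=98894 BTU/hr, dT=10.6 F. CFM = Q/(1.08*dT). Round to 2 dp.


CFM = 98894 / (1.08 * 10.6) = 8638.54

8638.54 CFM


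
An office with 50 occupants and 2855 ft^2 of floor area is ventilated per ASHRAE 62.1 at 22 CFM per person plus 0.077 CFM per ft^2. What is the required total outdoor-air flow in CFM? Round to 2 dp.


Total = 50*22 + 2855*0.077 = 1319.84 CFM

1319.84 CFM


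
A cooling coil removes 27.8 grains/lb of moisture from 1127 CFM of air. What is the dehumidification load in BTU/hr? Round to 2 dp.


Q = 0.68 * 1127 * 27.8 = 21304.81 BTU/hr

21304.81 BTU/hr


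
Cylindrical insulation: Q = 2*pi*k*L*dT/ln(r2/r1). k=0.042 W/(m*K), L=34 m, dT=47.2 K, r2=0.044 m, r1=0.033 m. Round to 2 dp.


Q = 2*pi*0.042*34*47.2/ln(0.044/0.033) = 1472.10 W

1472.10 W


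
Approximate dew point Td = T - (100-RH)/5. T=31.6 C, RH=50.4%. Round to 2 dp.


Td = 31.6 - (100-50.4)/5 = 21.68 C

21.68 C


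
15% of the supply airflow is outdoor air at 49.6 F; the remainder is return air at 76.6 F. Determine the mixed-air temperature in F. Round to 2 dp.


T_mix = 0.15*49.6 + 0.85*76.6 = 72.55 F

72.55 F


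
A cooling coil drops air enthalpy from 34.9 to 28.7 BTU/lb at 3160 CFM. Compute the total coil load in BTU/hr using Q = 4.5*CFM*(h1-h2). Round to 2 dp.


Q = 4.5 * 3160 * (34.9 - 28.7) = 88164.00 BTU/hr

88164.00 BTU/hr


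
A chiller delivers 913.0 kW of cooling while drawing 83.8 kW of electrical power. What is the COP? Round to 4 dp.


COP = 913.0 / 83.8 = 10.8950

10.8950


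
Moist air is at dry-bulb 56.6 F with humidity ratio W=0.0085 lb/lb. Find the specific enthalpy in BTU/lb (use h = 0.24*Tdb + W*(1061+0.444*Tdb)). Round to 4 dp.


h = 0.24*56.6 + 0.0085*(1061+0.444*56.6) = 22.8161 BTU/lb

22.8161 BTU/lb


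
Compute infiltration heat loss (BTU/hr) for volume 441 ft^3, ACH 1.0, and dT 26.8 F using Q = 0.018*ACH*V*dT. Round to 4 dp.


Q = 0.018 * 1.0 * 441 * 26.8 = 212.7384 BTU/hr

212.7384 BTU/hr


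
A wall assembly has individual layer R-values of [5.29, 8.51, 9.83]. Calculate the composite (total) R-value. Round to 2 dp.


R_total = 5.29 + 8.51 + 9.83 = 23.63

23.63


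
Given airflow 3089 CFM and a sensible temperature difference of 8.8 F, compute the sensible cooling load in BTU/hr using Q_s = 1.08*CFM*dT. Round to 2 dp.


Q = 1.08 * 3089 * 8.8 = 29357.86 BTU/hr

29357.86 BTU/hr


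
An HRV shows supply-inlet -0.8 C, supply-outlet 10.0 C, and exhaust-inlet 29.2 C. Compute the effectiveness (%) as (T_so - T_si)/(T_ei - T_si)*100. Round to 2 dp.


eff = (10.0-(-0.8))/(29.2-(-0.8))*100 = 36.00 %

36.00 %


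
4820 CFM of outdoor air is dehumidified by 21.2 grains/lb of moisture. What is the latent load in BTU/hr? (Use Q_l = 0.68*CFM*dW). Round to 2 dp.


Q = 0.68 * 4820 * 21.2 = 69485.12 BTU/hr

69485.12 BTU/hr


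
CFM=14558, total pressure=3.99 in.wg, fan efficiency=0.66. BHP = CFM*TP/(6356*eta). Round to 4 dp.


BHP = 14558 * 3.99 / (6356 * 0.66) = 13.8467 hp

13.8467 hp


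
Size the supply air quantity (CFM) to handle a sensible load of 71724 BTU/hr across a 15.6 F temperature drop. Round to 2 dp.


CFM = 71724 / (1.08 * 15.6) = 4257.12

4257.12 CFM


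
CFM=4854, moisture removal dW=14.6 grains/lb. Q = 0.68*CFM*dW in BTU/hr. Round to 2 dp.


Q = 0.68 * 4854 * 14.6 = 48190.51 BTU/hr

48190.51 BTU/hr


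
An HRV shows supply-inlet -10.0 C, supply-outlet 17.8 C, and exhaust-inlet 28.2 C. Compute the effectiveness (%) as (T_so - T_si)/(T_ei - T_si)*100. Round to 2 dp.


eff = (17.8-(-10.0))/(28.2-(-10.0))*100 = 72.77 %

72.77 %


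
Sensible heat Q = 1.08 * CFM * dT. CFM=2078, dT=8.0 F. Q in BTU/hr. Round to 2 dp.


Q = 1.08 * 2078 * 8.0 = 17953.92 BTU/hr

17953.92 BTU/hr


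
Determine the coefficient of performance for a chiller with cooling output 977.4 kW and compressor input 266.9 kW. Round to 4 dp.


COP = 977.4 / 266.9 = 3.6620

3.6620


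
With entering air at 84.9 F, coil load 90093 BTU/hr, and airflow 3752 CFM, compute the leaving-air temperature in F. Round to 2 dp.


dT = 90093/(1.08*3752) = 22.2333
T_leave = 84.9 - 22.2333 = 62.67 F

62.67 F


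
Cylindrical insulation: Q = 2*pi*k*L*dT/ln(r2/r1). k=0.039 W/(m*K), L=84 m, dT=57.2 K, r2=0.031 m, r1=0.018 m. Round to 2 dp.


Q = 2*pi*0.039*84*57.2/ln(0.031/0.018) = 2165.85 W

2165.85 W


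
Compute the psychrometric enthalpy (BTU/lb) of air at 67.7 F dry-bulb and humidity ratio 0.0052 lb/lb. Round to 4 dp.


h = 0.24*67.7 + 0.0052*(1061+0.444*67.7) = 21.9215 BTU/lb

21.9215 BTU/lb


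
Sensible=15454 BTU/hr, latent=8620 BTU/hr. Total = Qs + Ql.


Qt = 15454 + 8620 = 24074 BTU/hr

24074 BTU/hr


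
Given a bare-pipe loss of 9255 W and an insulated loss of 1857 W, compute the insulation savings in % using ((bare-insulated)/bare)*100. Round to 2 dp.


Savings = ((9255-1857)/9255)*100 = 79.94 %

79.94 %


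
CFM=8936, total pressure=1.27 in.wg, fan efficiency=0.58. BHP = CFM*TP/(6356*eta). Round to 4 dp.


BHP = 8936 * 1.27 / (6356 * 0.58) = 3.0785 hp

3.0785 hp


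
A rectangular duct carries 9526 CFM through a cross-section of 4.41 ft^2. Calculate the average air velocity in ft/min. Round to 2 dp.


V = 9526 / 4.41 = 2160.09 ft/min

2160.09 ft/min


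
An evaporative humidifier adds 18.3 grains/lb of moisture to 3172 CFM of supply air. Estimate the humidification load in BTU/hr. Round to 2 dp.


Q = 0.68 * 3172 * 18.3 = 39472.37 BTU/hr

39472.37 BTU/hr


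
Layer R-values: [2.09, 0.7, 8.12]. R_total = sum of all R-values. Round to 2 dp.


R_total = 2.09 + 0.7 + 8.12 = 10.91

10.91


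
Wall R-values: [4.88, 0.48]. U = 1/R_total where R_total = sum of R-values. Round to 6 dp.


R_total = 4.88 + 0.48 = 5.36
U = 1/5.36 = 0.186567

0.186567


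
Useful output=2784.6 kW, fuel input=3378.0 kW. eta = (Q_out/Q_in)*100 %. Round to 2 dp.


eta = (2784.6/3378.0)*100 = 82.43 %

82.43 %


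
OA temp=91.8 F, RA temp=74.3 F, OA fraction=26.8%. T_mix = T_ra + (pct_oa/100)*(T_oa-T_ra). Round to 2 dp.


T_mix = 74.3 + (26.8/100)*(91.8-74.3) = 78.99 F

78.99 F


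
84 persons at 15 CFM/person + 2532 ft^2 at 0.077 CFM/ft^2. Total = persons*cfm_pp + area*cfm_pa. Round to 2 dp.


Total = 84*15 + 2532*0.077 = 1454.96 CFM

1454.96 CFM


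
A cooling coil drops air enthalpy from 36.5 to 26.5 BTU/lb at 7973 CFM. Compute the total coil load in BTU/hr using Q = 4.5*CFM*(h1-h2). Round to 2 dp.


Q = 4.5 * 7973 * (36.5 - 26.5) = 358785.00 BTU/hr

358785.00 BTU/hr


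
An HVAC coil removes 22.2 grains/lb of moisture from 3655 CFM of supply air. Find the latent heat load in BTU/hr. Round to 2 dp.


Q = 0.68 * 3655 * 22.2 = 55175.88 BTU/hr

55175.88 BTU/hr


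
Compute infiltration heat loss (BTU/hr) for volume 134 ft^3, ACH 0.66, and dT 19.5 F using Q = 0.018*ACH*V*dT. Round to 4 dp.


Q = 0.018 * 0.66 * 134 * 19.5 = 31.0424 BTU/hr

31.0424 BTU/hr


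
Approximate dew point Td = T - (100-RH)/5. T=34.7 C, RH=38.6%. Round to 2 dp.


Td = 34.7 - (100-38.6)/5 = 22.42 C

22.42 C


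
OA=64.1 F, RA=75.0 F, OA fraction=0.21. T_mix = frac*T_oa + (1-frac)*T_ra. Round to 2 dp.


T_mix = 0.21*64.1 + 0.79*75.0 = 72.71 F

72.71 F


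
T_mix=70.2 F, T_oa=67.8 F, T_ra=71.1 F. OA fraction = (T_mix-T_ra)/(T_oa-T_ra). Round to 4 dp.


frac = (70.2 - 71.1) / (67.8 - 71.1) = 0.2727

0.2727


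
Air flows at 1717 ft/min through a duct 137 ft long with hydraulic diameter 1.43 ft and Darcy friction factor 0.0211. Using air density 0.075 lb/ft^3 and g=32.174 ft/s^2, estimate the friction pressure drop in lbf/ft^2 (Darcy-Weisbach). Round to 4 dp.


v_fps = 1717/60 = 28.6167 ft/s
dp = 0.0211*(137/1.43)*0.075*28.6167^2/(2*32.174) = 1.9294 lbf/ft^2

1.9294 lbf/ft^2


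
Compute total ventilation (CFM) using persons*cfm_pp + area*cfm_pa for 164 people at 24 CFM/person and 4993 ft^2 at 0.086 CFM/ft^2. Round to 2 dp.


Total = 164*24 + 4993*0.086 = 4365.40 CFM

4365.40 CFM


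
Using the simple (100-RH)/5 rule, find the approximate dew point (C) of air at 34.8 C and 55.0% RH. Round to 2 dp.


Td = 34.8 - (100-55.0)/5 = 25.80 C

25.80 C


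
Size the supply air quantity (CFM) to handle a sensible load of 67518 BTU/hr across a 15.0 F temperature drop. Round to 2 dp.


CFM = 67518 / (1.08 * 15.0) = 4167.78

4167.78 CFM


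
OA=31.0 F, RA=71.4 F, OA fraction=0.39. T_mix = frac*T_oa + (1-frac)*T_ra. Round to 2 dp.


T_mix = 0.39*31.0 + 0.61*71.4 = 55.64 F

55.64 F


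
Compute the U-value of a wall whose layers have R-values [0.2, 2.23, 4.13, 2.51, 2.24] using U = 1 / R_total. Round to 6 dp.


R_total = 0.2 + 2.23 + 4.13 + 2.51 + 2.24 = 11.31
U = 1/11.31 = 0.088417

0.088417


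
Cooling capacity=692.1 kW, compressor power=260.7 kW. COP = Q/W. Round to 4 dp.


COP = 692.1 / 260.7 = 2.6548

2.6548


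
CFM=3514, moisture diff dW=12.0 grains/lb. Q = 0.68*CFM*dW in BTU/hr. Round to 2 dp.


Q = 0.68 * 3514 * 12.0 = 28674.24 BTU/hr

28674.24 BTU/hr


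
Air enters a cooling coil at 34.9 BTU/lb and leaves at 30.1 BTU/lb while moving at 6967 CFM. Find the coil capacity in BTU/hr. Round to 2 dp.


Q = 4.5 * 6967 * (34.9 - 30.1) = 150487.20 BTU/hr

150487.20 BTU/hr


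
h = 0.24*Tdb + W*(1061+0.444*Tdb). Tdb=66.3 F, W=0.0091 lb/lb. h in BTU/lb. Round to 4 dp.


h = 0.24*66.3 + 0.0091*(1061+0.444*66.3) = 25.8350 BTU/lb

25.8350 BTU/lb


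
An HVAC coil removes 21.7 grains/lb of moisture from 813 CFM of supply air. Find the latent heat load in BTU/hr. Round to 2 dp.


Q = 0.68 * 813 * 21.7 = 11996.63 BTU/hr

11996.63 BTU/hr


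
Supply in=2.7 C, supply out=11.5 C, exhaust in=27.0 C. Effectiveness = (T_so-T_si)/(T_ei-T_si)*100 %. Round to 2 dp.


eff = (11.5-2.7)/(27.0-2.7)*100 = 36.21 %

36.21 %


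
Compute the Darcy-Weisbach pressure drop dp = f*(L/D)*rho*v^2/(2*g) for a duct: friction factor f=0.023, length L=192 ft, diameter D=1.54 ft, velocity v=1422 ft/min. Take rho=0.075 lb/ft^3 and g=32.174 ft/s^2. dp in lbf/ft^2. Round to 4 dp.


v_fps = 1422/60 = 23.7 ft/s
dp = 0.023*(192/1.54)*0.075*23.7^2/(2*32.174) = 1.8773 lbf/ft^2

1.8773 lbf/ft^2


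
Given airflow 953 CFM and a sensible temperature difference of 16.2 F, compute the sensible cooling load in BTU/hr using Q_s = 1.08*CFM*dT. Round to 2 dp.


Q = 1.08 * 953 * 16.2 = 16673.69 BTU/hr

16673.69 BTU/hr


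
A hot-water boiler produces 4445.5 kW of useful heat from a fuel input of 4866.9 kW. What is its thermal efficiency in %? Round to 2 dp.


eta = (4445.5/4866.9)*100 = 91.34 %

91.34 %


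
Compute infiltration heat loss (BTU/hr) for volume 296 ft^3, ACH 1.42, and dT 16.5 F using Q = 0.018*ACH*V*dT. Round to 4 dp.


Q = 0.018 * 1.42 * 296 * 16.5 = 124.8350 BTU/hr

124.8350 BTU/hr


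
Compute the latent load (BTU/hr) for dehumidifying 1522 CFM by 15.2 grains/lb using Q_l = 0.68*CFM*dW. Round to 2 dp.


Q = 0.68 * 1522 * 15.2 = 15731.39 BTU/hr

15731.39 BTU/hr


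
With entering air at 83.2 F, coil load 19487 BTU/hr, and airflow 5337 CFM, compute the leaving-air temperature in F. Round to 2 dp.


dT = 19487/(1.08*5337) = 3.3808
T_leave = 83.2 - 3.3808 = 79.82 F

79.82 F


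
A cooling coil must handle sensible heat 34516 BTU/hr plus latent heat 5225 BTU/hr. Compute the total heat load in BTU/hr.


Qt = 34516 + 5225 = 39741 BTU/hr

39741 BTU/hr


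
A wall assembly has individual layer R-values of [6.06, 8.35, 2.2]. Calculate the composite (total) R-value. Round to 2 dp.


R_total = 6.06 + 8.35 + 2.2 = 16.61

16.61


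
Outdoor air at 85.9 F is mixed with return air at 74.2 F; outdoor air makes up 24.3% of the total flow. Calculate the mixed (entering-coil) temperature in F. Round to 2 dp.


T_mix = 74.2 + (24.3/100)*(85.9-74.2) = 77.04 F

77.04 F


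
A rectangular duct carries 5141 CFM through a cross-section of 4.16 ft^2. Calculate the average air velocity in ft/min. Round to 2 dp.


V = 5141 / 4.16 = 1235.82 ft/min

1235.82 ft/min


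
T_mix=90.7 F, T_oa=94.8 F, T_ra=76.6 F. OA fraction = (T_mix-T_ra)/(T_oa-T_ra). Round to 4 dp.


frac = (90.7 - 76.6) / (94.8 - 76.6) = 0.7747

0.7747


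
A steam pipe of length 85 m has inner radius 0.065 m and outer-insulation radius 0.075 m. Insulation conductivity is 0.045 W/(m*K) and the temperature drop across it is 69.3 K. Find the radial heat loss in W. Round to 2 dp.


Q = 2*pi*0.045*85*69.3/ln(0.075/0.065) = 11638.64 W

11638.64 W


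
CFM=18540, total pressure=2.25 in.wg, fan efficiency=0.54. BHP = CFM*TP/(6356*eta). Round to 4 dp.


BHP = 18540 * 2.25 / (6356 * 0.54) = 12.1539 hp

12.1539 hp


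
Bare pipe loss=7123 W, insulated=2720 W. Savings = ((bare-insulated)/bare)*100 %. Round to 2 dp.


Savings = ((7123-2720)/7123)*100 = 61.81 %

61.81 %


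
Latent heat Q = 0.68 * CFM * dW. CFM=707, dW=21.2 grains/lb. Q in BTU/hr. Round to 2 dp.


Q = 0.68 * 707 * 21.2 = 10192.11 BTU/hr

10192.11 BTU/hr


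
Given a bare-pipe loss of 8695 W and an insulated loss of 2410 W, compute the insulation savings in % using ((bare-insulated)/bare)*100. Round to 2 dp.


Savings = ((8695-2410)/8695)*100 = 72.28 %

72.28 %


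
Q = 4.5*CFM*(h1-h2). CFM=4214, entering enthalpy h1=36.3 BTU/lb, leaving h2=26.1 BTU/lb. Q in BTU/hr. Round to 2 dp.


Q = 4.5 * 4214 * (36.3 - 26.1) = 193422.60 BTU/hr

193422.60 BTU/hr


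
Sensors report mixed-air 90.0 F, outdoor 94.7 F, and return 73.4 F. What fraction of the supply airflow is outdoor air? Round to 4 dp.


frac = (90.0 - 73.4) / (94.7 - 73.4) = 0.7793

0.7793


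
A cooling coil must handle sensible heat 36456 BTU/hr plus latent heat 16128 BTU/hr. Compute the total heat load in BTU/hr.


Qt = 36456 + 16128 = 52584 BTU/hr

52584 BTU/hr


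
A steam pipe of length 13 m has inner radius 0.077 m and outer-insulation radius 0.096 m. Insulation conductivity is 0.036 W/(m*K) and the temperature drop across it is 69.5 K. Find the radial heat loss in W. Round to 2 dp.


Q = 2*pi*0.036*13*69.5/ln(0.096/0.077) = 926.65 W

926.65 W


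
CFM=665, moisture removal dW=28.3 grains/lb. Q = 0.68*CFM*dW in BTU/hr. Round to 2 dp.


Q = 0.68 * 665 * 28.3 = 12797.26 BTU/hr

12797.26 BTU/hr


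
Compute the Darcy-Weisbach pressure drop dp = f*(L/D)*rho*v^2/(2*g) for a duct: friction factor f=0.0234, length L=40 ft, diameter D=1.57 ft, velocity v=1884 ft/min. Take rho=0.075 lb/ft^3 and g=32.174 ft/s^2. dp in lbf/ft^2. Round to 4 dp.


v_fps = 1884/60 = 31.4 ft/s
dp = 0.0234*(40/1.57)*0.075*31.4^2/(2*32.174) = 0.6851 lbf/ft^2

0.6851 lbf/ft^2


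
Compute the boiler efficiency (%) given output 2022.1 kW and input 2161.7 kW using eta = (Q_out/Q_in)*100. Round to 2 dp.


eta = (2022.1/2161.7)*100 = 93.54 %

93.54 %


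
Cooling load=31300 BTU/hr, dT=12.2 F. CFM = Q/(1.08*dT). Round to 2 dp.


CFM = 31300 / (1.08 * 12.2) = 2375.53

2375.53 CFM


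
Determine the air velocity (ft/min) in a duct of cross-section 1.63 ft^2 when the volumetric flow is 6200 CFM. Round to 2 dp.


V = 6200 / 1.63 = 3803.68 ft/min

3803.68 ft/min


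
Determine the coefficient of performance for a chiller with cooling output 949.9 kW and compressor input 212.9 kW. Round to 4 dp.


COP = 949.9 / 212.9 = 4.4617

4.4617


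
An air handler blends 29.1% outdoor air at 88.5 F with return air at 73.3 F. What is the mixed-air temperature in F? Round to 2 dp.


T_mix = 73.3 + (29.1/100)*(88.5-73.3) = 77.72 F

77.72 F


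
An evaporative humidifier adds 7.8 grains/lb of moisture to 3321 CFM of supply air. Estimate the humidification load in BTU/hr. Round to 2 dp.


Q = 0.68 * 3321 * 7.8 = 17614.58 BTU/hr

17614.58 BTU/hr


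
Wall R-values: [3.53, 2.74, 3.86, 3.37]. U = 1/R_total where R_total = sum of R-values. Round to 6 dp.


R_total = 3.53 + 2.74 + 3.86 + 3.37 = 13.50
U = 1/13.50 = 0.074074

0.074074


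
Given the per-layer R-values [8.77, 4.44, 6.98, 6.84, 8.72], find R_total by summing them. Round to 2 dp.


R_total = 8.77 + 4.44 + 6.98 + 6.84 + 8.72 = 35.75

35.75


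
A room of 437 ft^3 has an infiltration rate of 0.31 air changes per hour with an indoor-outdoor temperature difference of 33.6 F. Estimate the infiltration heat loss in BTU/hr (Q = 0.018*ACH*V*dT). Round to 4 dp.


Q = 0.018 * 0.31 * 437 * 33.6 = 81.9323 BTU/hr

81.9323 BTU/hr


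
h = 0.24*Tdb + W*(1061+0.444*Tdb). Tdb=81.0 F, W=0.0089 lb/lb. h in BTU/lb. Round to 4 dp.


h = 0.24*81.0 + 0.0089*(1061+0.444*81.0) = 29.2030 BTU/lb

29.2030 BTU/lb


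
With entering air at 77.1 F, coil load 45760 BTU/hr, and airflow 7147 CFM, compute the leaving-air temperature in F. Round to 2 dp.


dT = 45760/(1.08*7147) = 5.9284
T_leave = 77.1 - 5.9284 = 71.17 F

71.17 F


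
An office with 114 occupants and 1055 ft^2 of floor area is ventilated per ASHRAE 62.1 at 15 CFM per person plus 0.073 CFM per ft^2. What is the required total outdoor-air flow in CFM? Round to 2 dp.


Total = 114*15 + 1055*0.073 = 1787.02 CFM

1787.02 CFM


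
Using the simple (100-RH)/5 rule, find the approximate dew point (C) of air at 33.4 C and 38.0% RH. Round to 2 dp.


Td = 33.4 - (100-38.0)/5 = 21.00 C

21.00 C


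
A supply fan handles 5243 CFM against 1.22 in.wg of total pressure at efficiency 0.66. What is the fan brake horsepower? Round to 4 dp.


BHP = 5243 * 1.22 / (6356 * 0.66) = 1.5248 hp

1.5248 hp


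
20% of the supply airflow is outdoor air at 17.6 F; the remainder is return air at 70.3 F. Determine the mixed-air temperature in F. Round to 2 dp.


T_mix = 0.2*17.6 + 0.8*70.3 = 59.76 F

59.76 F


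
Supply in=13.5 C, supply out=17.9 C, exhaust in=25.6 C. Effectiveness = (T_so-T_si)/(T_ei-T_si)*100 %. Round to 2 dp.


eff = (17.9-13.5)/(25.6-13.5)*100 = 36.36 %

36.36 %


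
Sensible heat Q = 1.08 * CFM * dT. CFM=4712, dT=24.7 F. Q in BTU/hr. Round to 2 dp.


Q = 1.08 * 4712 * 24.7 = 125697.31 BTU/hr

125697.31 BTU/hr


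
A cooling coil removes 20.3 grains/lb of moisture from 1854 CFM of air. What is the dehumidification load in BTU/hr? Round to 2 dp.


Q = 0.68 * 1854 * 20.3 = 25592.62 BTU/hr

25592.62 BTU/hr


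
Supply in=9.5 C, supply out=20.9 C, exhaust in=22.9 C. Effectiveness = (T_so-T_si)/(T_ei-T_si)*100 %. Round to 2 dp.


eff = (20.9-9.5)/(22.9-9.5)*100 = 85.07 %

85.07 %


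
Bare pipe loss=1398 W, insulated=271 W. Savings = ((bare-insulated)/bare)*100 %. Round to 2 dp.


Savings = ((1398-271)/1398)*100 = 80.62 %

80.62 %


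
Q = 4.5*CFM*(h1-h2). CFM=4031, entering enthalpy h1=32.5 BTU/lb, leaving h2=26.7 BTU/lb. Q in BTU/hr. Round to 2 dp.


Q = 4.5 * 4031 * (32.5 - 26.7) = 105209.10 BTU/hr

105209.10 BTU/hr


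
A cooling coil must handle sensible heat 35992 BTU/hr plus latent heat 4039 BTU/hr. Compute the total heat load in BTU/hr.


Qt = 35992 + 4039 = 40031 BTU/hr

40031 BTU/hr


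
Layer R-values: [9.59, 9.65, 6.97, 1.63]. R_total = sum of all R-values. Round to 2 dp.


R_total = 9.59 + 9.65 + 6.97 + 1.63 = 27.84

27.84


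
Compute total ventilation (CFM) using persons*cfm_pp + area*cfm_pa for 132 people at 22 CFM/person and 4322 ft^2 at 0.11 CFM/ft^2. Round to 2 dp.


Total = 132*22 + 4322*0.11 = 3379.42 CFM

3379.42 CFM


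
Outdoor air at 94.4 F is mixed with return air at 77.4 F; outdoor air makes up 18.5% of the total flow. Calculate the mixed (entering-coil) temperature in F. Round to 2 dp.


T_mix = 77.4 + (18.5/100)*(94.4-77.4) = 80.55 F

80.55 F


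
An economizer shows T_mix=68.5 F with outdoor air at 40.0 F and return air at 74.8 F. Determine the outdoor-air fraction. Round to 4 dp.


frac = (68.5 - 74.8) / (40.0 - 74.8) = 0.1810

0.1810


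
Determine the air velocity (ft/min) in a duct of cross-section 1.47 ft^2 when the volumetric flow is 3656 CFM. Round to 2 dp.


V = 3656 / 1.47 = 2487.07 ft/min

2487.07 ft/min


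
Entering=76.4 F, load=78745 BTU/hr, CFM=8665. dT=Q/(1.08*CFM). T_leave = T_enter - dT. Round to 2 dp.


dT = 78745/(1.08*8665) = 8.4145
T_leave = 76.4 - 8.4145 = 67.99 F

67.99 F


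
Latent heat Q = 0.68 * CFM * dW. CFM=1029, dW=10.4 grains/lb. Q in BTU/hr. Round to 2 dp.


Q = 0.68 * 1029 * 10.4 = 7277.09 BTU/hr

7277.09 BTU/hr


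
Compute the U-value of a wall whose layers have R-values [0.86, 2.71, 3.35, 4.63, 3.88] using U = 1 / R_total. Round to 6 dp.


R_total = 0.86 + 2.71 + 3.35 + 4.63 + 3.88 = 15.43
U = 1/15.43 = 0.064809

0.064809


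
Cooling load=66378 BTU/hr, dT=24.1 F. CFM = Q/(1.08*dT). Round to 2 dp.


CFM = 66378 / (1.08 * 24.1) = 2550.25

2550.25 CFM


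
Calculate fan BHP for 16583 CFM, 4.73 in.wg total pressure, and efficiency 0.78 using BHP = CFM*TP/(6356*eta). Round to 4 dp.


BHP = 16583 * 4.73 / (6356 * 0.78) = 15.8214 hp

15.8214 hp


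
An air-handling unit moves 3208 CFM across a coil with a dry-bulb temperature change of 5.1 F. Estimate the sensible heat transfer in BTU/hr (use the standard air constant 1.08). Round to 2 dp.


Q = 1.08 * 3208 * 5.1 = 17669.66 BTU/hr

17669.66 BTU/hr


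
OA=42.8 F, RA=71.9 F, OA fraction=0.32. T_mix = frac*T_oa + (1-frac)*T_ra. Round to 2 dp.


T_mix = 0.32*42.8 + 0.68*71.9 = 62.59 F

62.59 F


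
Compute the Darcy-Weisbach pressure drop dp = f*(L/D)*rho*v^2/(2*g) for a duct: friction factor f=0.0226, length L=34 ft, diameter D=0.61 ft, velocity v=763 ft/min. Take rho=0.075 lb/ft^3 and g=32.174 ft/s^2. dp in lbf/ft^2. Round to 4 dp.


v_fps = 763/60 = 12.7167 ft/s
dp = 0.0226*(34/0.61)*0.075*12.7167^2/(2*32.174) = 0.2374 lbf/ft^2

0.2374 lbf/ft^2


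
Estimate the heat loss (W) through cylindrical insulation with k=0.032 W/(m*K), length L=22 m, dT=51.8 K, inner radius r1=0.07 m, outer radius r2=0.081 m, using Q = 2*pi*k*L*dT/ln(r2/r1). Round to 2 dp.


Q = 2*pi*0.032*22*51.8/ln(0.081/0.07) = 1569.88 W

1569.88 W


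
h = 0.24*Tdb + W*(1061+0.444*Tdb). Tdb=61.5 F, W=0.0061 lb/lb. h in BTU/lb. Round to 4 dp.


h = 0.24*61.5 + 0.0061*(1061+0.444*61.5) = 21.3987 BTU/lb

21.3987 BTU/lb


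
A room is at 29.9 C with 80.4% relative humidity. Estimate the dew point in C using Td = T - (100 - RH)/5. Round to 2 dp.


Td = 29.9 - (100-80.4)/5 = 25.98 C

25.98 C


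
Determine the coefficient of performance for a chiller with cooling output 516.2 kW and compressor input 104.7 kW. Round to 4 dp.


COP = 516.2 / 104.7 = 4.9303

4.9303


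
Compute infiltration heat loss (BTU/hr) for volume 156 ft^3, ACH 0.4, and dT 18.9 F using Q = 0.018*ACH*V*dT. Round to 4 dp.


Q = 0.018 * 0.4 * 156 * 18.9 = 21.2285 BTU/hr

21.2285 BTU/hr


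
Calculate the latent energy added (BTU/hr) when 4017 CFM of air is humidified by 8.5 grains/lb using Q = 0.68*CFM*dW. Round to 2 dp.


Q = 0.68 * 4017 * 8.5 = 23218.26 BTU/hr

23218.26 BTU/hr


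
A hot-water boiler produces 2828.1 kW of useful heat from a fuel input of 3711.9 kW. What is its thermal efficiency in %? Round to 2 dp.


eta = (2828.1/3711.9)*100 = 76.19 %

76.19 %


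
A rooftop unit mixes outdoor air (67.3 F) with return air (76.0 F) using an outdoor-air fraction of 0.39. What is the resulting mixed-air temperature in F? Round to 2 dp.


T_mix = 0.39*67.3 + 0.61*76.0 = 72.61 F

72.61 F


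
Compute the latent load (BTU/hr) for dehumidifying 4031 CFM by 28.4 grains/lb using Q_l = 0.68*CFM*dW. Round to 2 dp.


Q = 0.68 * 4031 * 28.4 = 77846.67 BTU/hr

77846.67 BTU/hr


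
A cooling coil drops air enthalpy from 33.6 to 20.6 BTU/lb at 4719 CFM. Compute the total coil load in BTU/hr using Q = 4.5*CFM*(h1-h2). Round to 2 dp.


Q = 4.5 * 4719 * (33.6 - 20.6) = 276061.50 BTU/hr

276061.50 BTU/hr


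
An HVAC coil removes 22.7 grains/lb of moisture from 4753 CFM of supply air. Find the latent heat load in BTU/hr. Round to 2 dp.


Q = 0.68 * 4753 * 22.7 = 73367.31 BTU/hr

73367.31 BTU/hr


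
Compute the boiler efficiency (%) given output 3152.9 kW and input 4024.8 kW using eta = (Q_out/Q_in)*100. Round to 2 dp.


eta = (3152.9/4024.8)*100 = 78.34 %

78.34 %


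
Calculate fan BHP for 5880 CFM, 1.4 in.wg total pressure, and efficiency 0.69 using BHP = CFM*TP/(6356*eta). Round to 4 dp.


BHP = 5880 * 1.4 / (6356 * 0.69) = 1.8770 hp

1.8770 hp


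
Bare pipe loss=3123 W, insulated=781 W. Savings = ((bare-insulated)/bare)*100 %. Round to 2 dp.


Savings = ((3123-781)/3123)*100 = 74.99 %

74.99 %


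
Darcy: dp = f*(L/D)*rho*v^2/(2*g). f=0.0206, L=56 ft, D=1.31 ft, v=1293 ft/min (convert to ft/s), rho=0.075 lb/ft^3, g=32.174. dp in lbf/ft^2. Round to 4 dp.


v_fps = 1293/60 = 21.55 ft/s
dp = 0.0206*(56/1.31)*0.075*21.55^2/(2*32.174) = 0.4767 lbf/ft^2

0.4767 lbf/ft^2


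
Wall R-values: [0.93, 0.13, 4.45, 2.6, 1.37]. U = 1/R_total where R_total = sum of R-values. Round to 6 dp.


R_total = 0.93 + 0.13 + 4.45 + 2.6 + 1.37 = 9.48
U = 1/9.48 = 0.105485

0.105485


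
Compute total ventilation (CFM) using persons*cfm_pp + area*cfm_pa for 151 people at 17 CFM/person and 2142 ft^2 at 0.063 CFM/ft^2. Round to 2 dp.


Total = 151*17 + 2142*0.063 = 2701.95 CFM

2701.95 CFM


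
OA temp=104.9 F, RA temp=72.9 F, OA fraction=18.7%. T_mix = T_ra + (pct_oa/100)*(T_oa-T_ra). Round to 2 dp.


T_mix = 72.9 + (18.7/100)*(104.9-72.9) = 78.88 F

78.88 F


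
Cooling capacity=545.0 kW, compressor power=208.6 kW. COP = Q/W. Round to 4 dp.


COP = 545.0 / 208.6 = 2.6127

2.6127


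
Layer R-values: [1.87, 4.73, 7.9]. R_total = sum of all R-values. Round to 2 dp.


R_total = 1.87 + 4.73 + 7.9 = 14.50

14.50


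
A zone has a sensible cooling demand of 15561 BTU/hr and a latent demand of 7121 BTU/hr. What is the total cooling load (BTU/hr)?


Qt = 15561 + 7121 = 22682 BTU/hr

22682 BTU/hr


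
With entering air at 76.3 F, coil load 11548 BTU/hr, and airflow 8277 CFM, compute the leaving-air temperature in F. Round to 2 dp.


dT = 11548/(1.08*8277) = 1.2918
T_leave = 76.3 - 1.2918 = 75.01 F

75.01 F


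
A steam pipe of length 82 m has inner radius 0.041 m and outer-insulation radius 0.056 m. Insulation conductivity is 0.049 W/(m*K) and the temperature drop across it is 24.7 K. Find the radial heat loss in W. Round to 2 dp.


Q = 2*pi*0.049*82*24.7/ln(0.056/0.041) = 2000.04 W

2000.04 W


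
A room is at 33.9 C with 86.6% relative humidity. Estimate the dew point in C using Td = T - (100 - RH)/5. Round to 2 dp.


Td = 33.9 - (100-86.6)/5 = 31.22 C

31.22 C


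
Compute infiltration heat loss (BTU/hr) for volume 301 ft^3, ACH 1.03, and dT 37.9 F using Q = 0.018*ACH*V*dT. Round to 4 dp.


Q = 0.018 * 1.03 * 301 * 37.9 = 211.5025 BTU/hr

211.5025 BTU/hr


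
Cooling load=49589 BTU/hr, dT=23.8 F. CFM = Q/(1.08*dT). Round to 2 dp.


CFM = 49589 / (1.08 * 23.8) = 1929.23

1929.23 CFM


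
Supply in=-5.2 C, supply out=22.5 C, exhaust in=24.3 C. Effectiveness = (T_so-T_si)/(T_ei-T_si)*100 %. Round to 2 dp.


eff = (22.5-(-5.2))/(24.3-(-5.2))*100 = 93.90 %

93.90 %


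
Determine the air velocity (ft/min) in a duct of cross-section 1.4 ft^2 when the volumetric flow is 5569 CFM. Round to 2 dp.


V = 5569 / 1.4 = 3977.86 ft/min

3977.86 ft/min


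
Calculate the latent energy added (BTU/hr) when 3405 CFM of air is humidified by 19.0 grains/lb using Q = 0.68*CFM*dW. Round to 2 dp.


Q = 0.68 * 3405 * 19.0 = 43992.60 BTU/hr

43992.60 BTU/hr


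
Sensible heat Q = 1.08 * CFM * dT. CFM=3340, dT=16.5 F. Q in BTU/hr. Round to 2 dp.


Q = 1.08 * 3340 * 16.5 = 59518.80 BTU/hr

59518.80 BTU/hr


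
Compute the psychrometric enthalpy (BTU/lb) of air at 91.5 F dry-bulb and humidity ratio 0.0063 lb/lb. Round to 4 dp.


h = 0.24*91.5 + 0.0063*(1061+0.444*91.5) = 28.9002 BTU/lb

28.9002 BTU/lb


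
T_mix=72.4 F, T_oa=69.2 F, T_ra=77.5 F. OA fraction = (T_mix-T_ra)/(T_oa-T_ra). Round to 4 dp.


frac = (72.4 - 77.5) / (69.2 - 77.5) = 0.6145

0.6145


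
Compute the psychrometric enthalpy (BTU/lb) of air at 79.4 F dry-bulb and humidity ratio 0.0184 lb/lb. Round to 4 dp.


h = 0.24*79.4 + 0.0184*(1061+0.444*79.4) = 39.2271 BTU/lb

39.2271 BTU/lb


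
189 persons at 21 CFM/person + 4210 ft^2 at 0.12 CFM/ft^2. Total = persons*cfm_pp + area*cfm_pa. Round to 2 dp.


Total = 189*21 + 4210*0.12 = 4474.20 CFM

4474.20 CFM


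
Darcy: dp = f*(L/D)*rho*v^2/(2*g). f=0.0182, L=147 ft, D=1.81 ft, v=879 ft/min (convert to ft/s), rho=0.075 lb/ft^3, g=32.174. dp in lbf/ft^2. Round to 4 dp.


v_fps = 879/60 = 14.65 ft/s
dp = 0.0182*(147/1.81)*0.075*14.65^2/(2*32.174) = 0.3698 lbf/ft^2

0.3698 lbf/ft^2


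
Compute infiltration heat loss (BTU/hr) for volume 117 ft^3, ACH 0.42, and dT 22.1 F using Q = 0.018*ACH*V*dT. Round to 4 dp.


Q = 0.018 * 0.42 * 117 * 22.1 = 19.5479 BTU/hr

19.5479 BTU/hr


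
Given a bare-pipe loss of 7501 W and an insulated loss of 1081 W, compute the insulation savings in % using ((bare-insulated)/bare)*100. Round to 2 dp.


Savings = ((7501-1081)/7501)*100 = 85.59 %

85.59 %


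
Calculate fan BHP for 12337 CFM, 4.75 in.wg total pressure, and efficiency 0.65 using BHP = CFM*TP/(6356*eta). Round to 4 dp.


BHP = 12337 * 4.75 / (6356 * 0.65) = 14.1842 hp

14.1842 hp


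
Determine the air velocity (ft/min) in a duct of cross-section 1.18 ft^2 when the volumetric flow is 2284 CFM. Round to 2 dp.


V = 2284 / 1.18 = 1935.59 ft/min

1935.59 ft/min


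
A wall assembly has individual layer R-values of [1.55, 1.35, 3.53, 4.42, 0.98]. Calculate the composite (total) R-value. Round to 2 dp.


R_total = 1.55 + 1.35 + 3.53 + 4.42 + 0.98 = 11.83

11.83


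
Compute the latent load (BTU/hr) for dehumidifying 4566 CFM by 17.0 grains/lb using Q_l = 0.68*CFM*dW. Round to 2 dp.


Q = 0.68 * 4566 * 17.0 = 52782.96 BTU/hr

52782.96 BTU/hr


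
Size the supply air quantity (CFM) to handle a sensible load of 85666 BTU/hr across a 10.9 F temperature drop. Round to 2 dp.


CFM = 85666 / (1.08 * 10.9) = 7277.10

7277.10 CFM


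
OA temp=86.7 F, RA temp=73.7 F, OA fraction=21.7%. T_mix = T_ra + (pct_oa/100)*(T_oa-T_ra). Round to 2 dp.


T_mix = 73.7 + (21.7/100)*(86.7-73.7) = 76.52 F

76.52 F


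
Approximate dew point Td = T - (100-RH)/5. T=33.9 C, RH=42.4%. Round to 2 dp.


Td = 33.9 - (100-42.4)/5 = 22.38 C

22.38 C


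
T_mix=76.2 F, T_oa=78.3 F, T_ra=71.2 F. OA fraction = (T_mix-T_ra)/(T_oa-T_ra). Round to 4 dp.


frac = (76.2 - 71.2) / (78.3 - 71.2) = 0.7042

0.7042


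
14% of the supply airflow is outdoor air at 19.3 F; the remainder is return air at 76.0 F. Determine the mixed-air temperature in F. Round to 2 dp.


T_mix = 0.14*19.3 + 0.86*76.0 = 68.06 F

68.06 F


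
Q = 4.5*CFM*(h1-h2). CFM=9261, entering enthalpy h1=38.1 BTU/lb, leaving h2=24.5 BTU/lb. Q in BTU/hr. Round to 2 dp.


Q = 4.5 * 9261 * (38.1 - 24.5) = 566773.20 BTU/hr

566773.20 BTU/hr


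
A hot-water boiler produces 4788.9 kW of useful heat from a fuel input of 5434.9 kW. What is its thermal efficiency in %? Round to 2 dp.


eta = (4788.9/5434.9)*100 = 88.11 %

88.11 %


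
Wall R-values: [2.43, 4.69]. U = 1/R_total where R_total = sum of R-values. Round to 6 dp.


R_total = 2.43 + 4.69 = 7.12
U = 1/7.12 = 0.140449

0.140449


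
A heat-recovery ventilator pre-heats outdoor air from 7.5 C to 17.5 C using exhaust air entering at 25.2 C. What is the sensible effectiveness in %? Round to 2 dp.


eff = (17.5-7.5)/(25.2-7.5)*100 = 56.50 %

56.50 %


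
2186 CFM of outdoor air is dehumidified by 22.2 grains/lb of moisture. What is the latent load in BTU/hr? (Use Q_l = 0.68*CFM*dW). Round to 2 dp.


Q = 0.68 * 2186 * 22.2 = 32999.86 BTU/hr

32999.86 BTU/hr


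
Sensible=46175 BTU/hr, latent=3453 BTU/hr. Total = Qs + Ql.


Qt = 46175 + 3453 = 49628 BTU/hr

49628 BTU/hr


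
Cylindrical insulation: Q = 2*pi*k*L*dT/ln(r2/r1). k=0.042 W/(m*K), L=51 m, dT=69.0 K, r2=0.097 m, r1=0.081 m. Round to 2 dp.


Q = 2*pi*0.042*51*69.0/ln(0.097/0.081) = 5151.63 W

5151.63 W


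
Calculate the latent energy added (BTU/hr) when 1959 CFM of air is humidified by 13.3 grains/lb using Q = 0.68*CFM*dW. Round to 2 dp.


Q = 0.68 * 1959 * 13.3 = 17717.20 BTU/hr

17717.20 BTU/hr


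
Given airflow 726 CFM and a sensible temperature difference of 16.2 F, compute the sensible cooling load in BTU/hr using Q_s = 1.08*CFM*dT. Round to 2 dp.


Q = 1.08 * 726 * 16.2 = 12702.10 BTU/hr

12702.10 BTU/hr


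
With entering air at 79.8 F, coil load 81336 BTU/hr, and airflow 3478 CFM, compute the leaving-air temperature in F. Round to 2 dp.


dT = 81336/(1.08*3478) = 21.6536
T_leave = 79.8 - 21.6536 = 58.15 F

58.15 F


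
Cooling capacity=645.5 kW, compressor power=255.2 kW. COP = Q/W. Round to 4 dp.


COP = 645.5 / 255.2 = 2.5294

2.5294


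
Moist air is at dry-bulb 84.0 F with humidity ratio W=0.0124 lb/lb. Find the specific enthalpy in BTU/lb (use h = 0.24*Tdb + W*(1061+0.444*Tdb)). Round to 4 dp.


h = 0.24*84.0 + 0.0124*(1061+0.444*84.0) = 33.7789 BTU/lb

33.7789 BTU/lb


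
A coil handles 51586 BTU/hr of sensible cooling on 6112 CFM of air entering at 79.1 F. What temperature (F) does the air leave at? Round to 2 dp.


dT = 51586/(1.08*6112) = 7.8149
T_leave = 79.1 - 7.8149 = 71.29 F

71.29 F


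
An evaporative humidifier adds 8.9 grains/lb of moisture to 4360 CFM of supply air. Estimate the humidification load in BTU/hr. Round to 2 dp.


Q = 0.68 * 4360 * 8.9 = 26386.72 BTU/hr

26386.72 BTU/hr


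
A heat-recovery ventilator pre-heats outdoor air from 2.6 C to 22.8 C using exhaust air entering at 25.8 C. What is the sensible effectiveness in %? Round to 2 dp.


eff = (22.8-2.6)/(25.8-2.6)*100 = 87.07 %

87.07 %


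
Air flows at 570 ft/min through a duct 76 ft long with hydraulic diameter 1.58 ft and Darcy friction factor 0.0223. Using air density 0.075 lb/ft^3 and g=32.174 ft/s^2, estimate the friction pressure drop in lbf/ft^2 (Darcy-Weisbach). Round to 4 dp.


v_fps = 570/60 = 9.5 ft/s
dp = 0.0223*(76/1.58)*0.075*9.5^2/(2*32.174) = 0.1128 lbf/ft^2

0.1128 lbf/ft^2


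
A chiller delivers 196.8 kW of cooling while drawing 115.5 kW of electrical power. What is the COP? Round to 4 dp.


COP = 196.8 / 115.5 = 1.7039

1.7039
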